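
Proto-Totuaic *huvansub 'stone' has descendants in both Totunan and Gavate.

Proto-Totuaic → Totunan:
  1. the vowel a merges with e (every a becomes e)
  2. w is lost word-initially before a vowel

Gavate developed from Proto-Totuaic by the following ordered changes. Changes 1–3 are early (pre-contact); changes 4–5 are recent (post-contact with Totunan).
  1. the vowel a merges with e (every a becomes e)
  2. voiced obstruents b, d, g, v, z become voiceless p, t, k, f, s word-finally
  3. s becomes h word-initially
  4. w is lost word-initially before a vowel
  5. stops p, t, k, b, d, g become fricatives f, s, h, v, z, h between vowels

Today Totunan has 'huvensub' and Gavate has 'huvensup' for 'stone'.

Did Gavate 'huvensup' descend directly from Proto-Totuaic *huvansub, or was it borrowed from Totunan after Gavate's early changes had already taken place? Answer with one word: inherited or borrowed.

If inherited, *huvansub would pass through all of Gavate's changes:
Gavate: start from *huvansub.
  rule 1 (vowel merger): huvansub → huvensub
  rule 2 (final devoicing): huvensub → huvensup
  rule 3: no change — huvensup
  rule 4: no change — huvensup
  rule 5: no change — huvensup
  ⇒ Gavate huvensup
If borrowed from Totunan 'huvensub' after the early changes, it would undergo only the recent ones:
  rule 4 (glide loss): no change (huvensub)
  rule 5 (intervocalic lenition): no change (huvensub)
  ⇒ as a loan: huvensub
Gavate 'huvensup' matches the inherited outcome exactly, so it is an inherited cognate, not a loan.

inherited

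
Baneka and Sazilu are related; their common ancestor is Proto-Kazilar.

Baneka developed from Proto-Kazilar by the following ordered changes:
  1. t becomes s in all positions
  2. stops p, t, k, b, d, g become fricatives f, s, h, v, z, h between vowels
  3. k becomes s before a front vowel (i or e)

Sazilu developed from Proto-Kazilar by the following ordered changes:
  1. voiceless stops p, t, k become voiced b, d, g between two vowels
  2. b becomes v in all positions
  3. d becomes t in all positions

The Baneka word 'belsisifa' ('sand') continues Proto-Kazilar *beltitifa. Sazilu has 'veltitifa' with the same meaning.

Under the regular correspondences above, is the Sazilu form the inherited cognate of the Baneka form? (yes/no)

Derive the expected Sazilu reflex of *beltitifa:
Sazilu: start from *beltitifa.
  rule 1 (intervocalic voicing): beltitifa → beltidifa
  rule 2 (unconditioned shift): beltidifa → veltidifa
  rule 3 (unconditioned shift): veltidifa → veltitifa
  ⇒ Sazilu veltitifa
Sazilu 'veltitifa' matches the regular reflex exactly, so the pair is cognate.

yes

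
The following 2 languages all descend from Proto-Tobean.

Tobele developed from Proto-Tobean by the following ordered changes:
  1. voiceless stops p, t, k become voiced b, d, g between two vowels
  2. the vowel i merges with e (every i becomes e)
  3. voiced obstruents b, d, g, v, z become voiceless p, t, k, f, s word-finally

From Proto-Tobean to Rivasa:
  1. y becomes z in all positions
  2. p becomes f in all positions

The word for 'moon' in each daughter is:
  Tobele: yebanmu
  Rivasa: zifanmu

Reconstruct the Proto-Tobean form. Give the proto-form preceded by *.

*yipanmu

Position 1: Tobele has y, Rivasa has z. Tobele preserves y here (none of its changes turn any other segment into y), so the proto-segment is *y.
Position 3: Tobele has b, Rivasa has f. Taking the neighbouring segments as reconstructed: Tobele b could go back to *p or *b; Rivasa f could go back to *p or *f — the one source consistent with every daughter is *p.
Continuing position by position gives *yipanmu; check it forward:
Tobele: *yipanmu
  yipanmu → yibanmu   [intervocalic voicing]
  yibanmu → yebanmu   [vowel merger]
  yebanmu (rule 3 does not apply)
  giving Tobele yebanmu.
Rivasa: *yipanmu
  yipanmu → zipanmu   [unconditioned shift]
  zipanmu → zifanmu   [unconditioned shift]
  giving Rivasa zifanmu.
No other proto-form is consistent with every reflex, so the reconstruction is *yipanmu.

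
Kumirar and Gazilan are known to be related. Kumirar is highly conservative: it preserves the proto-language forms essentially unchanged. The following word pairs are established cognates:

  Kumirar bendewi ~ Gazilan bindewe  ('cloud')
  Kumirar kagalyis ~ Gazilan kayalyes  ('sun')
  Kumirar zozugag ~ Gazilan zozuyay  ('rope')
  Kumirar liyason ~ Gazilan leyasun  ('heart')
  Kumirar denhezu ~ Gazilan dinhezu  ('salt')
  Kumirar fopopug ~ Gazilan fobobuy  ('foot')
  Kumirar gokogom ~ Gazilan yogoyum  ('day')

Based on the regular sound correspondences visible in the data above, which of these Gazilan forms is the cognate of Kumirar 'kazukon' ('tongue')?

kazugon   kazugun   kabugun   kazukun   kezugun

kazugun

gokogom ~ yogoyum — Kumirar k corresponds to Gazilan g between vowels (before a back vowel).
liyason ~ leyasun — Kumirar o corresponds to Gazilan u after a consonant, before a nasal.
Applying these to Kumirar 'kazukon':
  kazukon → kazugon   (k→g between vowels (before a back vowel))
  kazugon → kazugun   (o→u after a consonant, before a nasal)
So the Gazilan cognate is 'kazugun'.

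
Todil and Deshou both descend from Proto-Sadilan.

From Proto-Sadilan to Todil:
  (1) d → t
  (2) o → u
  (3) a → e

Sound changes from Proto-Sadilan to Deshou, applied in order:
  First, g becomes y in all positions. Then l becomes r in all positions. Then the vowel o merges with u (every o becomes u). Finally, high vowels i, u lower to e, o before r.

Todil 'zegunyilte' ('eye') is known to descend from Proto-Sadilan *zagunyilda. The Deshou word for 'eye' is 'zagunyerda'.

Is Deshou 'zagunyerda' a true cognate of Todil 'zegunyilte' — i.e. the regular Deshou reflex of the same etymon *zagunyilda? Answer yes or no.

no

Derive the expected Deshou reflex of *zagunyilda:
Deshou: start from *zagunyilda.
  rule 1 (unconditioned shift): zagunyilda → zayunyilda
  rule 2 (unconditioned shift): zayunyilda → zayunyirda
  rule 3: no change — zayunyirda
  rule 4 (pre-rhotic lowering): zayunyirda → zayunyerda
  ⇒ Deshou zayunyerda
The regular Deshou reflex would be 'zayunyerda', but the attested form is 'zagunyerda'. The correspondence is irregular, so they are not cognates (the Deshou form has a different source).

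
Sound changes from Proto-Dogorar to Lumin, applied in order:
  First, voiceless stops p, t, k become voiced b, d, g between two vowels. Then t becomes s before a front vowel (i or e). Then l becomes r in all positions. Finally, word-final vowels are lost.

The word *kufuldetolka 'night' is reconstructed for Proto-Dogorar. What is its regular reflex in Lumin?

Lumin: *kufuldetolka > kufuldedolka > kufurdedorka > kufurdedork  (by intervocalic voicing, unconditioned shift, apocope)

kufurdedork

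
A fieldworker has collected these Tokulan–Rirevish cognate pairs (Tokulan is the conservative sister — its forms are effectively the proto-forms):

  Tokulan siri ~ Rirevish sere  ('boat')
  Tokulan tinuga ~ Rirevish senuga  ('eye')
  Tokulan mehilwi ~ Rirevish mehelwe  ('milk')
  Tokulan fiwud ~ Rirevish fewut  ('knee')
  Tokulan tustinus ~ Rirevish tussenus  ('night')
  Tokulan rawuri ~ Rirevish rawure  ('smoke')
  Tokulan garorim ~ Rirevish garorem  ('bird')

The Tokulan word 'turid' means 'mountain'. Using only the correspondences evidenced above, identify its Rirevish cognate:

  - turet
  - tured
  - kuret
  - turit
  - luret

turet

mehilwi ~ mehelwe, fiwud ~ fewut — Tokulan i corresponds to Rirevish e after a consonant, before a consonant other than r, m, n, p, b, f, v.
fiwud ~ fewut — Tokulan d corresponds to Rirevish t word-finally.
Applying these to Tokulan 'turid':
  turid → tured   (i→e after a consonant, before a consonant other than r, m, n, p, b, f, v)
  tured → turet   (d→t word-finally)
So the Rirevish cognate is 'turet'.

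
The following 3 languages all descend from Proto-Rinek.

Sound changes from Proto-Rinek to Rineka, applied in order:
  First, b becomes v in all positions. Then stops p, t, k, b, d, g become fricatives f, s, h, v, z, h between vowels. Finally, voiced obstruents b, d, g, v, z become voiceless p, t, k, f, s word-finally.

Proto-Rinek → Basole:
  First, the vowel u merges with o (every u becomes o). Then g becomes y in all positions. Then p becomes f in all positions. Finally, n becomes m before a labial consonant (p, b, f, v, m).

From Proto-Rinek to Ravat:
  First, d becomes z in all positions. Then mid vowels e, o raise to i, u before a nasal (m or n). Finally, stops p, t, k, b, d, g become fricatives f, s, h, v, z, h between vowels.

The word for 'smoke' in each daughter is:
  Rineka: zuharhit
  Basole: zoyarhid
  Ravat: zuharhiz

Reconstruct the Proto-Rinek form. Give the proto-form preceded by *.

Position 3: Rineka has h, Basole has y, Ravat has h. Taking the neighbouring segments as reconstructed: Rineka h could go back to *k or *g or *h; Basole y could go back to *g or *y; Ravat h could go back to *k or *g or *h — the one source consistent with every daughter is *g.
Position 2: Rineka has u, Basole has o, Ravat has u. Rineka preserves u here (none of its changes turn any other segment into u), so the proto-segment is *u.
Position 8: Rineka has t, Basole has d, Ravat has z. Basole preserves d here (none of its changes turn any other segment into d), so the proto-segment is *d.
This points to *zugarhid. Verify forward in each daughter:
Rineka: start from *zugarhid.
  rule 1: no change — zugarhid
  rule 2 (intervocalic lenition): zugarhid → zuharhid
  rule 3 (final devoicing): zuharhid → zuharhit
  ⇒ Rineka zuharhit
Basole: *zugarhid
  zugarhid → zogarhid   [vowel merger]
  zogarhid → zoyarhid   [unconditioned shift]
  zoyarhid (rule 3 does not apply)
  zoyarhid (rule 4 does not apply)
  giving Basole zoyarhid.
Ravat: *zugarhid > zugarhiz > zuharhiz  (by unconditioned shift, intervocalic lenition)
No other proto-form is consistent with every reflex, so the reconstruction is *zugarhid.

*zugarhid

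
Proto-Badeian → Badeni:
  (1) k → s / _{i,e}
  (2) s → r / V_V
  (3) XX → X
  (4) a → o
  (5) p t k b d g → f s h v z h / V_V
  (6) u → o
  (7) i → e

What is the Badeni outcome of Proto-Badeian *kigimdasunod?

sehemdoronod

Badeni: *kigimdasunod > sigimdasunod > sigimdarunod > sigimdorunod > sihimdorunod > sihimdoronod > sehemdoronod  (by palatalisation, rhotacism, vowel merger, intervocalic lenition, vowel merger, vowel merger)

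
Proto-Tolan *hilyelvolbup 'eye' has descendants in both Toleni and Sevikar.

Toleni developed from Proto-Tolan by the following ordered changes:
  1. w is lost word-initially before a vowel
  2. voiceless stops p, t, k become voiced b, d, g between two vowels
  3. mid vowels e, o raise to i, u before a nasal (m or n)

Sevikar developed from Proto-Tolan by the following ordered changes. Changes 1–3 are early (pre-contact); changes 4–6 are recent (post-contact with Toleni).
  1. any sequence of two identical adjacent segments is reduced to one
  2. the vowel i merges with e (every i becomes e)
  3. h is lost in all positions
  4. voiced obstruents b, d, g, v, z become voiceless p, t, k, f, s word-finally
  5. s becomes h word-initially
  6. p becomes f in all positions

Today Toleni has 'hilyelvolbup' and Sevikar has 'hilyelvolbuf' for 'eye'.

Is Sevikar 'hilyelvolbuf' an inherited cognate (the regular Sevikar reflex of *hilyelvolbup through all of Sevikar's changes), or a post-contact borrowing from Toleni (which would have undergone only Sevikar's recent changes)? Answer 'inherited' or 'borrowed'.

If inherited, *hilyelvolbup would pass through all of Sevikar's changes:
Sevikar: *hilyelvolbup
  hilyelvolbup (rule 1 does not apply)
  hilyelvolbup → helyelvolbup   [vowel merger]
  helyelvolbup → elyelvolbup   [h-loss]
  elyelvolbup (rule 4 does not apply)
  elyelvolbup (rule 5 does not apply)
  elyelvolbup → elyelvolbuf   [unconditioned shift]
  giving Sevikar elyelvolbuf.
If borrowed from Toleni 'hilyelvolbup' after the early changes, it would undergo only the recent ones:
  rule 4 (final devoicing): no change (hilyelvolbup)
  rule 5 (debuccalisation): no change (hilyelvolbup)
  rule 6 (unconditioned shift): hilyelvolbup → hilyelvolbuf
  ⇒ as a loan: hilyelvolbuf
Sevikar 'hilyelvolbuf' matches the loan outcome 'hilyelvolbuf', not the inherited 'elyelvolbuf' — it skipped the early Sevikar changes, so it was borrowed from Toleni.

borrowed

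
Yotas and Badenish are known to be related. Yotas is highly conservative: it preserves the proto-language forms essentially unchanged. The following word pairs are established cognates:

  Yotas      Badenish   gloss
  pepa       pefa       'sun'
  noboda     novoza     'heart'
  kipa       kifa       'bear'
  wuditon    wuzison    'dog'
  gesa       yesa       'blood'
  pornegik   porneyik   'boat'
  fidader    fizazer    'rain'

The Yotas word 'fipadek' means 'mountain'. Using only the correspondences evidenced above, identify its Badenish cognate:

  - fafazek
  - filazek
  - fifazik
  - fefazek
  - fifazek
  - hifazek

fifazek

pepa ~ pefa, kipa ~ kifa — Yotas p corresponds to Badenish f between vowels (before a back vowel).
fidader ~ fizazer — Yotas d corresponds to Badenish z between vowels (before a front vowel).
Applying these to Yotas 'fipadek':
  fipadek → fifadek   (p→f between vowels (before a back vowel))
  fifadek → fifazek   (d→z between vowels (before a front vowel))
So the Badenish cognate is 'fifazek'.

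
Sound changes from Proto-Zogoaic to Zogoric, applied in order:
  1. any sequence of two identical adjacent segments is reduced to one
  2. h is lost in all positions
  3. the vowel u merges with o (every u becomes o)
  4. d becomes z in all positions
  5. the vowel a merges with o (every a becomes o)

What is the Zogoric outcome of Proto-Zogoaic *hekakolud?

ekokoloz

Zogoric: start from *hekakolud.
  rule 1: no change — hekakolud
  rule 2 (h-loss): hekakolud → ekakolud
  rule 3 (vowel merger): ekakolud → ekakolod
  rule 4 (unconditioned shift): ekakolod → ekakoloz
  rule 5 (vowel merger): ekakoloz → ekokoloz
  ⇒ Zogoric ekokoloz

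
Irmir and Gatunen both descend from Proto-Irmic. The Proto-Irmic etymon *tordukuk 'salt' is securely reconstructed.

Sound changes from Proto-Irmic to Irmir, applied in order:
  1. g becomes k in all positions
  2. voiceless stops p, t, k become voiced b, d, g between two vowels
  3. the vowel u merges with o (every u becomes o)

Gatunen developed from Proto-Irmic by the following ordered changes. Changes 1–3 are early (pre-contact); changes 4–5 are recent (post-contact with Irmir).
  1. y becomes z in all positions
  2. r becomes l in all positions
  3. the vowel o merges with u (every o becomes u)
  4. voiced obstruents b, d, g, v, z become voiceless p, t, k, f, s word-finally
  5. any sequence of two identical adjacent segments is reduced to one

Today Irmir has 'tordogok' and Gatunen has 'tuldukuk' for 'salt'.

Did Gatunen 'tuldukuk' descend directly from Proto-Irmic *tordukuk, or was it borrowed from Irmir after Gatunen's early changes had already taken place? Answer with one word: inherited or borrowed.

inherited

If inherited, *tordukuk would pass through all of Gatunen's changes:
Gatunen: *tordukuk > toldukuk > tuldukuk  (by unconditioned shift, vowel merger)
If borrowed from Irmir 'tordogok' after the early changes, it would undergo only the recent ones:
  rule 4 (final devoicing): no change (tordogok)
  rule 5 (degemination): no change (tordogok)
  ⇒ as a loan: tordogok
Gatunen 'tuldukuk' matches the inherited outcome exactly, so it is an inherited cognate, not a loan.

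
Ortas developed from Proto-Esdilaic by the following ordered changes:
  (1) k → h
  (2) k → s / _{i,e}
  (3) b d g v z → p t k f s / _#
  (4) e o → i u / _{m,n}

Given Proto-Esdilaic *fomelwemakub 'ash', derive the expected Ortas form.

fumelwimahup

Ortas: *fomelwemakub > fomelwemahub > fomelwemahup > fumelwimahup  (by unconditioned shift, final devoicing, pre-nasal raising)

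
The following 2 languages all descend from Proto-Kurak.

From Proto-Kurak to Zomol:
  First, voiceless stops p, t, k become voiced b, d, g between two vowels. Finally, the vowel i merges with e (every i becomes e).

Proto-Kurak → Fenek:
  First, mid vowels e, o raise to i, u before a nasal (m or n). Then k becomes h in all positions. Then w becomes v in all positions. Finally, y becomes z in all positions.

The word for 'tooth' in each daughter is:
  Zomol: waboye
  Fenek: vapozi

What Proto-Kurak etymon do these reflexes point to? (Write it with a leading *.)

*wapoyi

Position 3: Zomol has b, Fenek has p. Fenek preserves p here (none of its changes turn any other segment into p), so the proto-segment is *p.
Position 6: Zomol has e, Fenek has i. Taking the neighbouring segments as reconstructed: Zomol e could go back to *e or *i; Fenek i can only go back to *i — the one source consistent with every daughter is *i.
Position 1: Zomol has w, Fenek has v. Zomol preserves w here (none of its changes turn any other segment into w), so the proto-segment is *w.
This points to *wapoyi. Verify forward in each daughter:
Zomol: *wapoyi
  wapoyi → waboyi   [intervocalic voicing]
  waboyi → waboye   [vowel merger]
  giving Zomol waboye.
Fenek: start from *wapoyi.
  rule 1: no change — wapoyi
  rule 2: no change — wapoyi
  rule 3 (unconditioned shift): wapoyi → vapoyi
  rule 4 (unconditioned shift): vapoyi → vapozi
  ⇒ Fenek vapozi
No other proto-form is consistent with every reflex, so the reconstruction is *wapoyi.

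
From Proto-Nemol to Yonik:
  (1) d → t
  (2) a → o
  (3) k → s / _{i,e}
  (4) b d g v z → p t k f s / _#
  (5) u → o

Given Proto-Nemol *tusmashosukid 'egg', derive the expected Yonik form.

tosmoshososit

Yonik: start from *tusmashosukid.
  rule 1 (unconditioned shift): tusmashosukid → tusmashosukit
  rule 2 (vowel merger): tusmashosukit → tusmoshosukit
  rule 3 (palatalisation): tusmoshosukit → tusmoshosusit
  rule 4: no change — tusmoshosusit
  rule 5 (vowel merger): tusmoshosusit → tosmoshososit
  ⇒ Yonik tosmoshososit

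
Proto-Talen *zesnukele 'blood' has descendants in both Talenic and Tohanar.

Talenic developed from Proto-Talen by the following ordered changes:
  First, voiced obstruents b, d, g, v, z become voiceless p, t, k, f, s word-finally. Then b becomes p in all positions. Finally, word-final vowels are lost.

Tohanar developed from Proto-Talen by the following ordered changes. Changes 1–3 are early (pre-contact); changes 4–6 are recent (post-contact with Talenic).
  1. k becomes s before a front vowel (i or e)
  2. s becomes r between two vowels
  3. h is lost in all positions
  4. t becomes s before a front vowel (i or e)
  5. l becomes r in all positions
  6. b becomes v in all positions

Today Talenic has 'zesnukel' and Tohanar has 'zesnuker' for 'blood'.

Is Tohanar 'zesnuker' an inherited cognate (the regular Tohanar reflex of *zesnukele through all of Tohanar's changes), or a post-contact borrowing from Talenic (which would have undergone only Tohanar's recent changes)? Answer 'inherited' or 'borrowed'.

borrowed

If inherited, *zesnukele would pass through all of Tohanar's changes:
Tohanar: *zesnukele
  zesnukele → zesnusele   [palatalisation]
  zesnusele → zesnurele   [rhotacism]
  zesnurele (rule 3 does not apply)
  zesnurele (rule 4 does not apply)
  zesnurele → zesnurere   [unconditioned shift]
  zesnurere (rule 6 does not apply)
  giving Tohanar zesnurere.
If borrowed from Talenic 'zesnukel' after the early changes, it would undergo only the recent ones:
  rule 4 (palatalisation): no change (zesnukel)
  rule 5 (unconditioned shift): zesnukel → zesnuker
  rule 6 (unconditioned shift): no change (zesnuker)
  ⇒ as a loan: zesnuker
Tohanar 'zesnuker' matches the loan outcome 'zesnuker', not the inherited 'zesnurere' — it skipped the early Tohanar changes, so it was borrowed from Talenic.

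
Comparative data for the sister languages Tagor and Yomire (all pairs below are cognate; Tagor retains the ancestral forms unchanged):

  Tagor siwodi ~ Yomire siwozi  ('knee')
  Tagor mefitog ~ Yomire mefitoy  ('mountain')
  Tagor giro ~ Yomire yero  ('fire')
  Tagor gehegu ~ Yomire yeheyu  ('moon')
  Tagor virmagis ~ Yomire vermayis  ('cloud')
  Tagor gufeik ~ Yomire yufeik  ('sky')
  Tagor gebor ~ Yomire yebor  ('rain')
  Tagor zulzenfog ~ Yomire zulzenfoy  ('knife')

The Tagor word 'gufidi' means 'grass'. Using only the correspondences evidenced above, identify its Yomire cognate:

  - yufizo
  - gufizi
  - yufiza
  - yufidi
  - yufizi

yufizi

gufeik ~ yufeik — Tagor g corresponds to Yomire y word-initially before a back vowel.
siwodi ~ siwozi — Tagor d corresponds to Yomire z between vowels (before a front vowel).
Applying these to Tagor 'gufidi':
  gufidi → yufidi   (g→y word-initially before a back vowel)
  yufidi → yufizi   (d→z between vowels (before a front vowel))
So the Yomire cognate is 'yufizi'.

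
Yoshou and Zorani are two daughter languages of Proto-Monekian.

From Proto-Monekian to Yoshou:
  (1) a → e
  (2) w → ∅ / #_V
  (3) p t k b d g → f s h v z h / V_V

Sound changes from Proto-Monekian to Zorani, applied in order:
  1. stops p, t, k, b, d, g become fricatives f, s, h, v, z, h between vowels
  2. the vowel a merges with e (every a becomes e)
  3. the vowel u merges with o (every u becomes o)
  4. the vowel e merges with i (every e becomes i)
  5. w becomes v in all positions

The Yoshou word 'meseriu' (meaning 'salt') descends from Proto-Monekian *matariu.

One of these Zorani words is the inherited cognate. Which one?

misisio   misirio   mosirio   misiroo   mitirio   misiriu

Zorani: start from *matariu.
  rule 1 (intervocalic lenition): matariu → masariu
  rule 2 (vowel merger): masariu → meseriu
  rule 3 (vowel merger): meseriu → meserio
  rule 4 (vowel merger): meserio → misirio
  rule 5: no change — misirio
  ⇒ Zorani misirio
Among the options, 'misirio' alone shows every Zorani change applied in order.

misirio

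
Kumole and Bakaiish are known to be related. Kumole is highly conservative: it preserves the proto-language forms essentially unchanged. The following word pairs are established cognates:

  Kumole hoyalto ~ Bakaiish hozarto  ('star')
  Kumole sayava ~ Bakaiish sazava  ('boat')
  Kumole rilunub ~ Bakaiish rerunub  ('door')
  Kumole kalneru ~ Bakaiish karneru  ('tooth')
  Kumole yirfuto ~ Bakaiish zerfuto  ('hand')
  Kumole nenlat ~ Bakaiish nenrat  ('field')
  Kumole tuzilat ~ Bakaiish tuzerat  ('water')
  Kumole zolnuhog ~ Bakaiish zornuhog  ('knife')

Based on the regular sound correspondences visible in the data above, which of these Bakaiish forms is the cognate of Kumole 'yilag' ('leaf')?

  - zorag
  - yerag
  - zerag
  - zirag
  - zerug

yirfuto ~ zerfuto — Kumole y corresponds to Bakaiish z word-initially before a front vowel.
rilunub ~ rerunub, tuzilat ~ tuzerat — Kumole i corresponds to Bakaiish e after a consonant, before a consonant other than r, m, n, p, b, f, v.
tuzilat ~ tuzerat — Kumole l corresponds to Bakaiish r between vowels (before a back vowel).
Applying these to Kumole 'yilag':
  yilag → zilag   (y→z word-initially before a front vowel)
  zilag → zelag   (i→e after a consonant, before a consonant other than r, m, n, p, b, f, v)
  zelag → zerag   (l→r between vowels (before a back vowel))
So the Bakaiish cognate is 'zerag'.

zerag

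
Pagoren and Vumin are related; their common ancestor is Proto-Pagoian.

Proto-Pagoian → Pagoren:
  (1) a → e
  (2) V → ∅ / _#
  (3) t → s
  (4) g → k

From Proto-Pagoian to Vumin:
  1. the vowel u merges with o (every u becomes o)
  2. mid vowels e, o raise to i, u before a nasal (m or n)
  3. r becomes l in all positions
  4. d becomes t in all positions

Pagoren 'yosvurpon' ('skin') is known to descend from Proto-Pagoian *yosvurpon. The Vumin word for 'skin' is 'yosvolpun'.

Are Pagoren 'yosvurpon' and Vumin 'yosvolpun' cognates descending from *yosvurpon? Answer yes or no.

Derive the expected Vumin reflex of *yosvurpon:
Vumin: *yosvurpon > yosvorpon > yosvorpun > yosvolpun  (by vowel merger, pre-nasal raising, unconditioned shift)
Vumin 'yosvolpun' matches the regular reflex exactly, so the pair is cognate.

yes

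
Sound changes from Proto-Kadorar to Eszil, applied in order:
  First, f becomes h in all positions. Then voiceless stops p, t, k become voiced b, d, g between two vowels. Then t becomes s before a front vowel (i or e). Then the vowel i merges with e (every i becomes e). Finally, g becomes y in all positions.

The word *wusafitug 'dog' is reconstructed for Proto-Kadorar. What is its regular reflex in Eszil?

Eszil: *wusafitug > wusahitug > wusahidug > wusahedug > wusaheduy  (by unconditioned shift, intervocalic voicing, vowel merger, unconditioned shift)

wusaheduy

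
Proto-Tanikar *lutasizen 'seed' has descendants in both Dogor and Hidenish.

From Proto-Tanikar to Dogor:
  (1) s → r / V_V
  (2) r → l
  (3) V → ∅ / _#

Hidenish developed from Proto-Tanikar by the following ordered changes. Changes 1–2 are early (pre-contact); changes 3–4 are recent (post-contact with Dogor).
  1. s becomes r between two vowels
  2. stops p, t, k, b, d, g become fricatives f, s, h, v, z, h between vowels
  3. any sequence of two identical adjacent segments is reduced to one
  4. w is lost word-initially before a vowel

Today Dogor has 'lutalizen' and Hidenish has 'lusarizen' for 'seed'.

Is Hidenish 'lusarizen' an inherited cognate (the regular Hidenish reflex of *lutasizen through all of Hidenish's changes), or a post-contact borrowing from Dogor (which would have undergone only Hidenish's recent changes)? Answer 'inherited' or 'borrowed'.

If inherited, *lutasizen would pass through all of Hidenish's changes:
Hidenish: *lutasizen > lutarizen > lusarizen  (by rhotacism, intervocalic lenition)
If borrowed from Dogor 'lutalizen' after the early changes, it would undergo only the recent ones:
  rule 3 (degemination): no change (lutalizen)
  rule 4 (glide loss): no change (lutalizen)
  ⇒ as a loan: lutalizen
Hidenish 'lusarizen' matches the inherited outcome exactly, so it is an inherited cognate, not a loan.

inherited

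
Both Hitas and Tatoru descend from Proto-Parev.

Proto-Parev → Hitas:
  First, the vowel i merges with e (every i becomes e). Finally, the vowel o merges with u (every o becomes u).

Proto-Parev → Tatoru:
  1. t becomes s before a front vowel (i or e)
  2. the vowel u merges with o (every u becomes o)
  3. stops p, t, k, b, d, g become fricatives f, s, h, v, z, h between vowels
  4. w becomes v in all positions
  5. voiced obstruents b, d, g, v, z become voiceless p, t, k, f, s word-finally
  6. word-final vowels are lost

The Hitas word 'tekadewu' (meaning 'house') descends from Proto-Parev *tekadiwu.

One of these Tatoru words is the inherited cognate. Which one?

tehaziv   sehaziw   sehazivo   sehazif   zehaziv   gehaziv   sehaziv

Tatoru: *tekadiwu
  tekadiwu → sekadiwu   [palatalisation]
  sekadiwu → sekadiwo   [vowel merger]
  sekadiwo → sehaziwo   [intervocalic lenition]
  sehaziwo → sehazivo   [unconditioned shift]
  sehazivo (rule 5 does not apply)
  sehazivo → sehaziv   [apocope]
  giving Tatoru sehaziv.
Only 'sehaziv' matches the regular Tatoru development of *tekadiwu.

sehaziv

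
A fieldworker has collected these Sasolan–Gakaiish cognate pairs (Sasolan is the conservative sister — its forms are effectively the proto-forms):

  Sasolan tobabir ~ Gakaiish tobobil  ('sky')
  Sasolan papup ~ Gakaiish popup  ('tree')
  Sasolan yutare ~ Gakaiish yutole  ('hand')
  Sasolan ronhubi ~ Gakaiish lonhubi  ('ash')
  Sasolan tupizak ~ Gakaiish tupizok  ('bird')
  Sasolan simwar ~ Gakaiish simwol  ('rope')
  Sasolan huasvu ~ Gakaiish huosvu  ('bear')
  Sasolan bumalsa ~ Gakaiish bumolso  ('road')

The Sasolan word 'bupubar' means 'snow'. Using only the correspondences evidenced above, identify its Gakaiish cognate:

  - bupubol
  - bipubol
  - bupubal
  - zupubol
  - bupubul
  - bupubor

yutare ~ yutole, simwar ~ simwol — Sasolan a corresponds to Gakaiish o after a consonant, before r.
tobabir ~ tobobil, simwar ~ simwol — Sasolan r corresponds to Gakaiish l word-finally.
Applying these to Sasolan 'bupubar':
  bupubar → bupubor   (a→o after a consonant, before r)
  bupubor → bupubol   (r→l word-finally)
So the Gakaiish cognate is 'bupubol'.

bupubol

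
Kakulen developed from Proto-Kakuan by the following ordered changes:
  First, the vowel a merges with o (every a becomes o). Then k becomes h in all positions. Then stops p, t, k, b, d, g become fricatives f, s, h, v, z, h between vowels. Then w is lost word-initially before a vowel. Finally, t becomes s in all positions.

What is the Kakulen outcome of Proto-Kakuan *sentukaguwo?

sensuhohuwo

Kakulen: *sentukaguwo > sentukoguwo > sentuhoguwo > sentuhohuwo > sensuhohuwo  (by vowel merger, unconditioned shift, intervocalic lenition, unconditioned shift)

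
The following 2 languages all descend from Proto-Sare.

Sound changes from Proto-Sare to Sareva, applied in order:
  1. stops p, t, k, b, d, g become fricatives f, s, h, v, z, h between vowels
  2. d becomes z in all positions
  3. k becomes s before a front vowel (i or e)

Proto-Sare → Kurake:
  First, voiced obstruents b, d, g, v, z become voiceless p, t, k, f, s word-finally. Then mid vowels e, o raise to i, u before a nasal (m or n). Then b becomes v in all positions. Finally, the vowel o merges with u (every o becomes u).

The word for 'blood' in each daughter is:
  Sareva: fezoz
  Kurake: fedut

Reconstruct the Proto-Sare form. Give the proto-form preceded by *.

*fedod

Position 4: Sareva has o, Kurake has u. Sareva preserves o here (none of its changes turn any other segment into o), so the proto-segment is *o.
Position 5: Sareva has z, Kurake has t. Taking the neighbouring segments as reconstructed: Sareva z could go back to *d or *z; Kurake t could go back to *t or *d — the one source consistent with every daughter is *d.
Verify the candidate proto-form against each daughter:
Sareva: *fedod > fezod > fezoz  (by intervocalic lenition, unconditioned shift)
Kurake: start from *fedod.
  rule 1 (final devoicing): fedod → fedot
  rule 2: no change — fedot
  rule 3: no change — fedot
  rule 4 (vowel merger): fedot → fedut
  ⇒ Kurake fedut
*fedod is the unique common source.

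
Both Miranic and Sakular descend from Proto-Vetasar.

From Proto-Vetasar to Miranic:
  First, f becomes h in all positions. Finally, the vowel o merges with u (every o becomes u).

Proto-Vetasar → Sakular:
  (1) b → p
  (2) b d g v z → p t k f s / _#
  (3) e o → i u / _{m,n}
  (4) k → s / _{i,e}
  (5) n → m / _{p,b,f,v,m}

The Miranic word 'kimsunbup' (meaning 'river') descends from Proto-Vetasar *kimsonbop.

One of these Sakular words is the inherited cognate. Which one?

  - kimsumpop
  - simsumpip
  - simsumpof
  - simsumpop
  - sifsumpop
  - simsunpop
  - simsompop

simsumpop

Sakular: start from *kimsonbop.
  rule 1 (unconditioned shift): kimsonbop → kimsonpop
  rule 2: no change — kimsonpop
  rule 3 (pre-nasal raising): kimsonpop → kimsunpop
  rule 4 (palatalisation): kimsunpop → simsunpop
  rule 5 (nasal place assimilation): simsunpop → simsumpop
  ⇒ Sakular simsumpop
The other candidates each miss or misapply at least one Sakular change.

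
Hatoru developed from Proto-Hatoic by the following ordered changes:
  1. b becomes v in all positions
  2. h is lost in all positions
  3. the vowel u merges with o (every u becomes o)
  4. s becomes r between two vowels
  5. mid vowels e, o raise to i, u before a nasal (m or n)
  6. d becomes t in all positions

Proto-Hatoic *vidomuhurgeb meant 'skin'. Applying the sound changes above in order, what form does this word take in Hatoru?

Hatoru: *vidomuhurgeb > vidomuhurgev > vidomuurgev > vidomoorgev > vidumoorgev > vitumoorgev  (by unconditioned shift, h-loss, vowel merger, pre-nasal raising, unconditioned shift)

vitumoorgev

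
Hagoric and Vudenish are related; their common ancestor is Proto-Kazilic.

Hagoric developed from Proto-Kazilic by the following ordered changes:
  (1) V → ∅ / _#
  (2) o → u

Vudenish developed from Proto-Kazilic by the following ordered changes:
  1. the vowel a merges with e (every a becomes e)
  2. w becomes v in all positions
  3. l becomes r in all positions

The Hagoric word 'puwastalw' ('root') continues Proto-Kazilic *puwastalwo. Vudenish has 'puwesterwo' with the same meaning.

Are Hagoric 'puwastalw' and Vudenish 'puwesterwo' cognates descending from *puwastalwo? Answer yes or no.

no

Derive the expected Vudenish reflex of *puwastalwo:
Vudenish: *puwastalwo > puwestelwo > puvestelvo > puvestervo  (by vowel merger, unconditioned shift, unconditioned shift)
The regular Vudenish reflex would be 'puvestervo', but the attested form is 'puwesterwo'. The correspondence is irregular, so they are not cognates (the Vudenish form has a different source).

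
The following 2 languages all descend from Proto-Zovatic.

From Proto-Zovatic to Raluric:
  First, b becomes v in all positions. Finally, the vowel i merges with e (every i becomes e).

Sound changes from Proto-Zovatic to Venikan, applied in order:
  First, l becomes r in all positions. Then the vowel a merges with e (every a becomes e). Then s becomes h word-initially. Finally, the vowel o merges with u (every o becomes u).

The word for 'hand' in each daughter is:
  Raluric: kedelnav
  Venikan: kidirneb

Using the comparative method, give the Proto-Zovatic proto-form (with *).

Position 4: Raluric has e, Venikan has i. Venikan preserves i here (none of its changes turn any other segment into i), so the proto-segment is *i.
Position 7: Raluric has a, Venikan has e. Raluric preserves a here (none of its changes turn any other segment into a), so the proto-segment is *a.
Position 5: Raluric has l, Venikan has r. Raluric preserves l here (none of its changes turn any other segment into l), so the proto-segment is *l.
Verify the candidate proto-form against each daughter:
Raluric: start from *kidilnab.
  rule 1 (unconditioned shift): kidilnab → kidilnav
  rule 2 (vowel merger): kidilnav → kedelnav
  ⇒ Raluric kedelnav
Venikan: *kidilnab
  kidilnab → kidirnab   [unconditioned shift]
  kidirnab → kidirneb   [vowel merger]
  kidirneb (rule 3 does not apply)
  kidirneb (rule 4 does not apply)
  giving Venikan kidirneb.
No other proto-form is consistent with every reflex, so the reconstruction is *kidilnab.

*kidilnab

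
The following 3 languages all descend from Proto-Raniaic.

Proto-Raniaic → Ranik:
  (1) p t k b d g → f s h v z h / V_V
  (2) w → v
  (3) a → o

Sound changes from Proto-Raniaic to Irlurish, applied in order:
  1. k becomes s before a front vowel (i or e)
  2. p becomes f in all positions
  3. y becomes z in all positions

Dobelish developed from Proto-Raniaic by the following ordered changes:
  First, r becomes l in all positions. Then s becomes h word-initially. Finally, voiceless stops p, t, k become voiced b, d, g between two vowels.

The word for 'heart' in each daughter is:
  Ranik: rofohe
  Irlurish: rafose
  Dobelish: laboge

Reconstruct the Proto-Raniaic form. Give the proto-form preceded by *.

Position 5: Ranik has h, Irlurish has s, Dobelish has g. Taking the neighbouring segments as reconstructed: Ranik h could go back to *k or *g or *h; Irlurish s could go back to *k or *s; Dobelish g could go back to *k or *g — the one source consistent with every daughter is *k.
Position 1: Ranik has r, Irlurish has r, Dobelish has l. Ranik preserves r here (none of its changes turn any other segment into r), so the proto-segment is *r.
Position 2: Ranik has o, Irlurish has a, Dobelish has a. Irlurish preserves a here (none of its changes turn any other segment into a), so the proto-segment is *a.
Verify the candidate proto-form against each daughter:
Ranik: *rapoke
  rapoke → rafohe   [intervocalic lenition]
  rafohe (rule 2 does not apply)
  rafohe → rofohe   [vowel merger]
  giving Ranik rofohe.
Irlurish: *rapoke
  rapoke → rapose   [palatalisation]
  rapose → rafose   [unconditioned shift]
  rafose (rule 3 does not apply)
  giving Irlurish rafose.
Dobelish: start from *rapoke.
  rule 1 (unconditioned shift): rapoke → lapoke
  rule 2: no change — lapoke
  rule 3 (intervocalic voicing): lapoke → laboge
  ⇒ Dobelish laboge
*rapoke is the unique common source.

*rapoke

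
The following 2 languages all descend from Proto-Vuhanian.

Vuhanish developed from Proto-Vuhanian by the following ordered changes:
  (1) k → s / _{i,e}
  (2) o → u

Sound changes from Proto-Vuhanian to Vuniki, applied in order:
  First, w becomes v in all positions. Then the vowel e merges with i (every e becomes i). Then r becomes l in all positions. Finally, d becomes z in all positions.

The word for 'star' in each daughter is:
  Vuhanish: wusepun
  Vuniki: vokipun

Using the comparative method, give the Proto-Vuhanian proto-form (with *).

*wokepun

Position 3: Vuhanish has s, Vuniki has k. Vuniki preserves k here (none of its changes turn any other segment into k), so the proto-segment is *k.
Position 4: Vuhanish has e, Vuniki has i. Vuhanish preserves e here (none of its changes turn any other segment into e), so the proto-segment is *e.
Position 2: Vuhanish has u, Vuniki has o. Vuniki preserves o here (none of its changes turn any other segment into o), so the proto-segment is *o.
Verify the candidate proto-form against each daughter:
Vuhanish: *wokepun > wosepun > wusepun  (by palatalisation, vowel merger)
Vuniki: *wokepun
  wokepun → vokepun   [unconditioned shift]
  vokepun → vokipun   [vowel merger]
  vokipun (rule 3 does not apply)
  vokipun (rule 4 does not apply)
  giving Vuniki vokipun.
Only *wokepun yields all of Vuhanish wusepun, Vuniki vokipun.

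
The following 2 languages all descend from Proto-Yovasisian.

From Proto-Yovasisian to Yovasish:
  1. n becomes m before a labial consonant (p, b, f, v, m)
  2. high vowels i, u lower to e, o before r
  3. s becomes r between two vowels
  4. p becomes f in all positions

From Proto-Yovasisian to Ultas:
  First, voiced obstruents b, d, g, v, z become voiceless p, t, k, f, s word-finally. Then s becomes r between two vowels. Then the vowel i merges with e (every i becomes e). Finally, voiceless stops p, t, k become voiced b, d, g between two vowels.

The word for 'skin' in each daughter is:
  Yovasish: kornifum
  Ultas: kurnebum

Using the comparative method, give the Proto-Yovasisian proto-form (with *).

*kurnipum

Position 2: Yovasish has o, Ultas has u. Ultas preserves u here (none of its changes turn any other segment into u), so the proto-segment is *u.
Position 6: Yovasish has f, Ultas has b. Taking the neighbouring segments as reconstructed: Yovasish f could go back to *p or *f; Ultas b could go back to *p or *b — the one source consistent with every daughter is *p.
Continuing position by position gives *kurnipum; check it forward:
Yovasish: start from *kurnipum.
  rule 1: no change — kurnipum
  rule 2 (pre-rhotic lowering): kurnipum → kornipum
  rule 3: no change — kornipum
  rule 4 (unconditioned shift): kornipum → kornifum
  ⇒ Yovasish kornifum
Ultas: *kurnipum
  kurnipum (rule 1 does not apply)
  kurnipum (rule 2 does not apply)
  kurnipum → kurnepum   [vowel merger]
  kurnepum → kurnebum   [intervocalic voicing]
  giving Ultas kurnebum.
Only *kurnipum yields all of Yovasish kornifum, Ultas kurnebum.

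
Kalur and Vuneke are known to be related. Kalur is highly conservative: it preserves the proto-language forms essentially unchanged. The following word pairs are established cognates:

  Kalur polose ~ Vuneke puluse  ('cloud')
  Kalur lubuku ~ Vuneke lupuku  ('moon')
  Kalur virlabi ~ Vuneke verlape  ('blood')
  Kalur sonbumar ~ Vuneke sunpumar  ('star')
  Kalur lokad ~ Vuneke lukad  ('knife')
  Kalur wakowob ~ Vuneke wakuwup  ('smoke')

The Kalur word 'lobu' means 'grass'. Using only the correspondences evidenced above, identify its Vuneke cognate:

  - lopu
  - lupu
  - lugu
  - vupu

wakowob ~ wakuwup — Kalur o corresponds to Vuneke u after a consonant, before a labial obstruent.
lubuku ~ lupuku — Kalur b corresponds to Vuneke p between vowels (before a back vowel).
Applying these to Kalur 'lobu':
  lobu → lubu   (o→u after a consonant, before a labial obstruent)
  lubu → lupu   (b→p between vowels (before a back vowel))
So the Vuneke cognate is 'lupu'.

lupu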